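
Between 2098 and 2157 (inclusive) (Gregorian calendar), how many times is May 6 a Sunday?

Track May 6's weekday year by year (advancing +1, or +2 across a Feb 29):
  2098: Tue  2099: Wed (+1)  2100: Thu (+1)  2101: Fri (+1)  2102: Sat (+1)
  2103: Sun (+1) ✓  2104: Tue (+2)  2105: Wed (+1)  2106: Thu (+1)  2107: Fri (+1)
  2108: Sun (+2) ✓  2109: Mon (+1)  2110: Tue (+1)  2111: Wed (+1)  … (32 more years) …
  2144: Wed (+2)  2145: Thu (+1)  2146: Fri (+1)  2147: Sat (+1)  2148: Mon (+2)
  2149: Tue (+1)  2150: Wed (+1)  2151: Thu (+1)  2152: Sat (+2)  2153: Sun (+1) ✓
  2154: Mon (+1)  2155: Tue (+1)  2156: Thu (+2)  2157: Fri (+1)
Sunday years: 2103, 2108, 2114, 2125, 2131, 2136, 2142, 2153 — 8 in total.

8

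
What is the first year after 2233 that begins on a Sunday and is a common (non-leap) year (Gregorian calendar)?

2237

Jan 1 advances by 2 weekdays after a leap year and by 1 after a common year.
2233: Jan 1 is Tuesday.
2234: Wednesday
2235: Thursday
2236: Friday (leap)
2237: Sunday
2237 begins on a Sunday and is a common year.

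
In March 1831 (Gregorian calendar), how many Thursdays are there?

March 1831 has 31 days and begins on Tuesday.
The first Thursday is March 3.
Thursdays fall on 3, 10, 17, 24, 31 — that's 5.

5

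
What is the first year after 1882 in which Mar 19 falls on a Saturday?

From one year to the next, a fixed date's weekday advances by 1, or by 2 when a Feb 29 lies between the two dates.
1882: March 19 is Sunday.
1883: Monday (+1)
1884: Wednesday (+2)
1885: Thursday (+1)
1886: Friday (+1)
1887: Saturday (+1)
Mar 19 falls on a Saturday in 1887.

1887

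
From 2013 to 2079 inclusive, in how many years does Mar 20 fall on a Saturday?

Track Mar 20's weekday year by year (advancing +1, or +2 across a Feb 29):
  2013: Wed  2014: Thu (+1)  2015: Fri (+1)  2016: Sun (+2)  2017: Mon (+1)
  2018: Tue (+1)  2019: Wed (+1)  2020: Fri (+2)  2021: Sat (+1) ✓  2022: Sun (+1)
  2023: Mon (+1)  2024: Wed (+2)  2025: Thu (+1)  2026: Fri (+1)  … (39 more years) …
  2066: Sat (+1) ✓  2067: Sun (+1)  2068: Tue (+2)  2069: Wed (+1)  2070: Thu (+1)
  2071: Fri (+1)  2072: Sun (+2)  2073: Mon (+1)  2074: Tue (+1)  2075: Wed (+1)
  2076: Fri (+2)  2077: Sat (+1) ✓  2078: Sun (+1)  2079: Mon (+1)
Saturday years: 2021, 2027, 2032, 2038, 2049, 2055, 2060, 2066, 2077 — 9 in total.

9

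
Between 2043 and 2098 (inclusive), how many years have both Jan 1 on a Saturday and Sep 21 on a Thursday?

Check each year's weekday for Jan 1 and Sep 21:
  2043: Thu/Mon  2044: Fri/Wed  2045: Sun/Thu  2046: Mon/Fri  2047: Tue/Sat  2048: Wed/Mon  2049: Fri/Tue  2050: Sat/Wed  2051: Sun/Thu  2052: Mon/Sat  2053: Wed/Sun  2054: Thu/Mon  2055: Fri/Tue  2056: Sat/Thu ✓  …(28 more)…  2085: Mon/Fri  2086: Tue/Sat  2087: Wed/Sun  2088: Thu/Tue  2089: Sat/Wed  2090: Sun/Thu  2091: Mon/Fri  2092: Tue/Sun  2093: Thu/Mon  2094: Fri/Tue  2095: Sat/Wed  2096: Sun/Fri  2097: Tue/Sat  2098: Wed/Sun
Both conditions hold in: 2056, 2084 — 2.

2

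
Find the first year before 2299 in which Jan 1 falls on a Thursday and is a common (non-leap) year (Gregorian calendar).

2291

Jan 1 advances by 2 weekdays after a leap year and by 1 after a common year.
2299: Jan 1 is Sunday.
2298: Saturday
2297: Friday
2296: Wednesday (leap)
2295: Tuesday
2294: Monday
2293: Sunday
2292: Friday (leap)
2291: Thursday
2291 begins on a Thursday and is a common year.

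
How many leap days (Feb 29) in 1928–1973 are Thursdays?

2

Leap years in 1928–1973: 12 of them.
Feb 29 weekday advances by 5 (mod 7) from one leap year to the next four years later (or differs when a century non-leap intervenes).
Leap-day weekdays: 1928:Wed 1932:Mon 1936:Sat 1940:Thu✓ 1944:Tue 1948:Sun 1952:Fri 1956:Wed 1960:Mon 1964:Sat 1968:Thu✓ 1972:Tue
Thursday: 1940, 1968 → 2.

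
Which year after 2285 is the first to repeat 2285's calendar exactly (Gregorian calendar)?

Two years share a calendar iff Jan 1 falls on the same weekday and both are leap or both are common. 2285: Jan 1 is Thursday, common year.
2286: Jan 1 Friday, common
2287: Jan 1 Saturday, common
2288: Jan 1 Sunday, leap
2289: Jan 1 Tuesday, common
2290: Jan 1 Wednesday, common
2291: Jan 1 Thursday, common
2291 matches on both conditions.

2291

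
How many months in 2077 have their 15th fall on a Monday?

Check the 15th of each month of 2077: Jan 15: Fri, Feb 15: Mon, Mar 15: Mon, Apr 15: Thu, May 15: Sat, Jun 15: Tue, Jul 15: Thu, Aug 15: Sun, Sep 15: Wed, Oct 15: Fri, Nov 15: Mon, Dec 15: Wed.
Monday occurs in February, March, November — 3 months.

3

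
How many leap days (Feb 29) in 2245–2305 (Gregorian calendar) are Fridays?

Leap years in 2245–2305: 14 of them.
Feb 29 weekday advances by 5 (mod 7) from one leap year to the next four years later (or differs when a century non-leap intervenes).
Leap-day weekdays: 2248:Tue 2252:Sun 2256:Fri✓ 2260:Wed 2264:Mon 2268:Sat 2272:Thu 2276:Tue 2280:Sun 2284:Fri✓ 2288:Wed 2292:Mon 2296:Sat 2304:Mon
Friday: 2256, 2284 → 2.

2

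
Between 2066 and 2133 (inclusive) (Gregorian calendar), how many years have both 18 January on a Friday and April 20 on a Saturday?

7

Check each year's weekday for 18 January and April 20:
  2066: Mon/Tue  2067: Tue/Wed  2068: Wed/Fri  2069: Fri/Sat ✓  2070: Sat/Sun  2071: Sun/Mon  2072: Mon/Wed  2073: Wed/Thu  2074: Thu/Fri  2075: Fri/Sat ✓  2076: Sat/Mon  2077: Mon/Tue  2078: Tue/Wed  2079: Wed/Thu  …(40 more)…  2120: Thu/Sat  2121: Sat/Sun  2122: Sun/Mon  2123: Mon/Tue  2124: Tue/Thu  2125: Thu/Fri  2126: Fri/Sat ✓  2127: Sat/Sun  2128: Sun/Tue  2129: Tue/Wed  2130: Wed/Thu  2131: Thu/Fri  2132: Fri/Sun  2133: Sun/Mon
Both conditions hold in: 2069, 2075, 2086, 2097, 2109, 2115, 2126 — 7.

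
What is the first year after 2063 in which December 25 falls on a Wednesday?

From one year to the next, a fixed date's weekday advances by 1, or by 2 when a Feb 29 lies between the two dates.
2063: December 25 is Tuesday.
2064: Thursday (+2)
2065: Friday (+1)
2066: Saturday (+1)
2067: Sunday (+1)
2068: Tuesday (+2)
2069: Wednesday (+1)
December 25 falls on a Wednesday in 2069.

2069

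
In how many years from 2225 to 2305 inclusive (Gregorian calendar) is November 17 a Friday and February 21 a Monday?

Check each year's weekday for November 17 and February 21:
  2225: Thu/Mon  2226: Fri/Tue  2227: Sat/Wed  2228: Mon/Thu  2229: Tue/Sat  2230: Wed/Sun  2231: Thu/Mon  2232: Sat/Tue  2233: Sun/Thu  2234: Mon/Fri  2235: Tue/Sat  2236: Thu/Sun  2237: Fri/Tue  2238: Sat/Wed  …(53 more)…  2292: Thu/Sun  2293: Fri/Tue  2294: Sat/Wed  2295: Sun/Thu  2296: Tue/Fri  2297: Wed/Sun  2298: Thu/Mon  2299: Fri/Tue  2300: Sat/Wed  2301: Sun/Thu  2302: Mon/Fri  2303: Tue/Sat  2304: Thu/Sun  2305: Fri/Tue
Both conditions hold in: 2248, 2276 — 2.

2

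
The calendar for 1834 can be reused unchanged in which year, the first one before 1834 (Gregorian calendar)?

1823

Two years share a calendar iff Jan 1 falls on the same weekday and both are leap or both are common. 1834: Jan 1 is Wednesday, common year.
1833: Jan 1 Tuesday, common
1832: Jan 1 Sunday, leap
1831: Jan 1 Saturday, common
1830: Jan 1 Friday, common
1829: Jan 1 Thursday, common
1828: Jan 1 Tuesday, leap
1827: Jan 1 Monday, common
1826: Jan 1 Sunday, common
1825: Jan 1 Saturday, common
1824: Jan 1 Thursday, leap
1823: Jan 1 Wednesday, common
1823 matches on both conditions.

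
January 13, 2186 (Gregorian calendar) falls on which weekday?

Friday

January 1, 2186 is a Sunday.
January 13 is day 13 of the year, i.e. 12 days after Jan 1.
12 mod 7 = 5, so advance 5 weekdays from Sunday: Friday.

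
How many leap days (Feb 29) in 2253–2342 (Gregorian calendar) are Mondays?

4

Leap years in 2253–2342: 21 of them.
Feb 29 weekday advances by 5 (mod 7) from one leap year to the next four years later (or differs when a century non-leap intervenes).
Leap-day weekdays: 2256:Fri 2260:Wed 2264:Mon✓ 2268:Sat 2272:Thu 2276:Tue 2280:Sun 2284:Fri 2288:Wed 2292:Mon✓ 2296:Sat 2304:Mon✓ 2308:Sat 2312:Thu 2316:Tue 2320:Sun 2324:Fri 2328:Wed 2332:Mon✓ 2336:Sat 2340:Thu
Monday: 2264, 2292, 2304, 2332 → 4.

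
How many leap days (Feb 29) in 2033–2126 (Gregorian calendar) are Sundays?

2

Leap years in 2033–2126: 22 of them.
Feb 29 weekday advances by 5 (mod 7) from one leap year to the next four years later (or differs when a century non-leap intervenes).
Leap-day weekdays: 2036:Fri 2040:Wed 2044:Mon 2048:Sat 2052:Thu 2056:Tue 2060:Sun✓ 2064:Fri 2068:Wed 2072:Mon 2076:Sat 2080:Thu 2084:Tue 2088:Sun✓ 2092:Fri 2096:Wed 2104:Fri 2108:Wed 2112:Mon 2116:Sat 2120:Thu 2124:Tue
Sunday: 2060, 2088 → 2.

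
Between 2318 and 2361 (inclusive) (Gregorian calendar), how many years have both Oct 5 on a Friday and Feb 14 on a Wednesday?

Check each year's weekday for Oct 5 and Feb 14:
  2318: Sat/Thu  2319: Sun/Fri  2320: Tue/Sat  2321: Wed/Mon  2322: Thu/Tue  2323: Fri/Wed ✓  2324: Sun/Thu  2325: Mon/Sat  2326: Tue/Sun  2327: Wed/Mon  2328: Fri/Tue  2329: Sat/Thu  2330: Sun/Fri  2331: Mon/Sat  …(16 more)…  2348: Tue/Sat  2349: Wed/Mon  2350: Thu/Tue  2351: Fri/Wed ✓  2352: Sun/Thu  2353: Mon/Sat  2354: Tue/Sun  2355: Wed/Mon  2356: Fri/Tue  2357: Sat/Thu  2358: Sun/Fri  2359: Mon/Sat  2360: Wed/Sun  2361: Thu/Tue
Both conditions hold in: 2323, 2334, 2345, 2351 — 4.

4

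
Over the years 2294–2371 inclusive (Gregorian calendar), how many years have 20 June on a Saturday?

Track 20 June's weekday year by year (advancing +1, or +2 across a Feb 29):
  2294: Wed  2295: Thu (+1)  2296: Sat (+2) ✓  2297: Sun (+1)  2298: Mon (+1)
  2299: Tue (+1)  2300: Wed (+1)  2301: Thu (+1)  2302: Fri (+1)  2303: Sat (+1) ✓
  2304: Mon (+2)  2305: Tue (+1)  2306: Wed (+1)  2307: Thu (+1)  … (50 more years) …
  2358: Fri (+1)  2359: Sat (+1) ✓  2360: Mon (+2)  2361: Tue (+1)  2362: Wed (+1)
  2363: Thu (+1)  2364: Sat (+2) ✓  2365: Sun (+1)  2366: Mon (+1)  2367: Tue (+1)
  2368: Thu (+2)  2369: Fri (+1)  2370: Sat (+1) ✓  2371: Sun (+1)
Saturday years: 2296, 2303, 2308, 2314, 2325, 2331, 2336, 2342, 2353, 2359, 2364, 2370 — 12 in total.

12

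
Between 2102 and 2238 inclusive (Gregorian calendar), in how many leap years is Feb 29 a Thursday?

Leap years in 2102–2238: 33 of them.
Feb 29 weekday advances by 5 (mod 7) from one leap year to the next four years later (or differs when a century non-leap intervenes).
Leap-day weekdays: 2104:Fri 2108:Wed 2112:Mon 2116:Sat 2120:Thu✓ 2124:Tue 2128:Sun 2132:Fri 2136:Wed 2140:Mon 2144:Sat 2148:Thu✓ 2152:Tue …(7 more)… 2184:Sun 2188:Fri 2192:Wed 2196:Mon 2204:Wed 2208:Mon 2212:Sat 2216:Thu✓ 2220:Tue 2224:Sun 2228:Fri 2232:Wed 2236:Mon
Thursday: 2120, 2148, 2176, 2216 → 4.

4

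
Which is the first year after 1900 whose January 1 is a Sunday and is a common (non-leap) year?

Jan 1 advances by 2 weekdays after a leap year and by 1 after a common year.
1900: Jan 1 is Monday.
1901: Tuesday
1902: Wednesday
1903: Thursday
1904: Friday (leap)
1905: Sunday
1905 begins on a Sunday and is a common year.

1905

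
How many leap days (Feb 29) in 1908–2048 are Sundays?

Leap years in 1908–2048: 36 of them.
Feb 29 weekday advances by 5 (mod 7) from one leap year to the next four years later (or differs when a century non-leap intervenes).
Leap-day weekdays: 1908:Sat 1912:Thu 1916:Tue 1920:Sun✓ 1924:Fri 1928:Wed 1932:Mon 1936:Sat 1940:Thu 1944:Tue 1948:Sun✓ 1952:Fri 1956:Wed …(10 more)… 2000:Tue 2004:Sun✓ 2008:Fri 2012:Wed 2016:Mon 2020:Sat 2024:Thu 2028:Tue 2032:Sun✓ 2036:Fri 2040:Wed 2044:Mon 2048:Sat
Sunday: 1920, 1948, 1976, 2004, 2032 → 5.

5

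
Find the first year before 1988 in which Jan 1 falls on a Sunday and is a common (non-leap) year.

1978

Jan 1 advances by 2 weekdays after a leap year and by 1 after a common year.
1988: Jan 1 is Friday (leap).
1987: Thursday
1986: Wednesday
1985: Tuesday
1984: Sunday (leap)
1983: Saturday
1982: Friday
1981: Thursday
1980: Tuesday (leap)
1979: Monday
1978: Sunday
1978 begins on a Sunday and is a common year.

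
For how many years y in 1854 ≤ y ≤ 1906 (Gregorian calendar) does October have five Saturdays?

October has 31 days; it has five Saturdays when Saturday falls among the first (month-length − 28) days — i.e. when October 1 is one of Saturday/Friday/Thursday.
October 1 by year: 1854:Sun 1855:Mon 1856:Wed 1857:Thu✓ 1858:Fri✓ 1859:Sat✓ 1860:Mon 1861:Tue 1862:Wed 1863:Thu✓ 1864:Sat✓ 1865:Sun 1866:Mon 1867:Tue 1868:Thu✓ …(23 more)… 1892:Sat✓ 1893:Sun 1894:Mon 1895:Tue 1896:Thu✓ 1897:Fri✓ 1898:Sat✓ 1899:Sun 1900:Mon 1901:Tue 1902:Wed 1903:Thu✓ 1904:Sat✓ 1905:Sun 1906:Mon
Years with five Saturdays: 1857, 1858, 1859, 1863, 1864, 1868, 1869, 1870, 1874, 1875, 1880, 1881, 1885, 1886, 1887, 1891, 1892, 1896, 1897, 1898, 1903, 1904 → 22.

22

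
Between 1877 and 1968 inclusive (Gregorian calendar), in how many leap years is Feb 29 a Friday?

3

Leap years in 1877–1968: 22 of them.
Feb 29 weekday advances by 5 (mod 7) from one leap year to the next four years later (or differs when a century non-leap intervenes).
Leap-day weekdays: 1880:Sun 1884:Fri✓ 1888:Wed 1892:Mon 1896:Sat 1904:Mon 1908:Sat 1912:Thu 1916:Tue 1920:Sun 1924:Fri✓ 1928:Wed 1932:Mon 1936:Sat 1940:Thu 1944:Tue 1948:Sun 1952:Fri✓ 1956:Wed 1960:Mon 1964:Sat 1968:Thu
Friday: 1884, 1924, 1952 → 3.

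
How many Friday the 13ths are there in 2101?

Check the 13th of each month of 2101: Jan 13: Thu, Feb 13: Sun, Mar 13: Sun, Apr 13: Wed, May 13: Fri, Jun 13: Mon, Jul 13: Wed, Aug 13: Sat, Sep 13: Tue, Oct 13: Thu, Nov 13: Sun, Dec 13: Tue.
Friday occurs in May — 1 month.

1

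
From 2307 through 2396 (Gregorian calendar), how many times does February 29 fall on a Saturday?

4

Leap years in 2307–2396: 23 of them.
Feb 29 weekday advances by 5 (mod 7) from one leap year to the next four years later (or differs when a century non-leap intervenes).
Leap-day weekdays: 2308:Sat✓ 2312:Thu 2316:Tue 2320:Sun 2324:Fri 2328:Wed 2332:Mon 2336:Sat✓ 2340:Thu 2344:Tue 2348:Sun 2352:Fri 2356:Wed 2360:Mon 2364:Sat✓ 2368:Thu 2372:Tue 2376:Sun 2380:Fri 2384:Wed 2388:Mon 2392:Sat✓ 2396:Thu
Saturday: 2308, 2336, 2364, 2392 → 4.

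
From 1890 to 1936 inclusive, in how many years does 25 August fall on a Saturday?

7

Track 25 August's weekday year by year (advancing +1, or +2 across a Feb 29):
  1890: Mon  1891: Tue (+1)  1892: Thu (+2)  1893: Fri (+1)  1894: Sat (+1) ✓
  1895: Sun (+1)  1896: Tue (+2)  1897: Wed (+1)  1898: Thu (+1)  1899: Fri (+1)
  1900: Sat (+1) ✓  1901: Sun (+1)  1902: Mon (+1)  1903: Tue (+1)  … (19 more years) …
  1923: Sat (+1) ✓  1924: Mon (+2)  1925: Tue (+1)  1926: Wed (+1)  1927: Thu (+1)
  1928: Sat (+2) ✓  1929: Sun (+1)  1930: Mon (+1)  1931: Tue (+1)  1932: Thu (+2)
  1933: Fri (+1)  1934: Sat (+1) ✓  1935: Sun (+1)  1936: Tue (+2)
Saturday years: 1894, 1900, 1906, 1917, 1923, 1928, 1934 — 7 in total.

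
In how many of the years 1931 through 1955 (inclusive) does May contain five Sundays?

12

May has 31 days; it has five Sundays when Sunday falls among the first (month-length − 28) days — i.e. when May 1 is one of Sunday/Saturday/Friday.
May 1 by year: 1931:Fri✓ 1932:Sun✓ 1933:Mon 1934:Tue 1935:Wed 1936:Fri✓ 1937:Sat✓ 1938:Sun✓ 1939:Mon 1940:Wed 1941:Thu 1942:Fri✓ 1943:Sat✓ 1944:Mon 1945:Tue 1946:Wed 1947:Thu 1948:Sat✓ 1949:Sun✓ 1950:Mon 1951:Tue 1952:Thu 1953:Fri✓ 1954:Sat✓ 1955:Sun✓
Years with five Sundays: 1931, 1932, 1936, 1937, 1938, 1942, 1943, 1948, 1949, 1953, 1954, 1955 → 12.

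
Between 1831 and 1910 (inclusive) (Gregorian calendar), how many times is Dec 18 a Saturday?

10

Track Dec 18's weekday year by year (advancing +1, or +2 across a Feb 29):
  1831: Sun  1832: Tue (+2)  1833: Wed (+1)  1834: Thu (+1)  1835: Fri (+1)
  1836: Sun (+2)  1837: Mon (+1)  1838: Tue (+1)  1839: Wed (+1)  1840: Fri (+2)
  1841: Sat (+1) ✓  1842: Sun (+1)  1843: Mon (+1)  1844: Wed (+2)  … (52 more years) …
  1897: Sat (+1) ✓  1898: Sun (+1)  1899: Mon (+1)  1900: Tue (+1)  1901: Wed (+1)
  1902: Thu (+1)  1903: Fri (+1)  1904: Sun (+2)  1905: Mon (+1)  1906: Tue (+1)
  1907: Wed (+1)  1908: Fri (+2)  1909: Sat (+1) ✓  1910: Sun (+1)
Saturday years: 1841, 1847, 1852, 1858, 1869, 1875, 1880, 1886, 1897, 1909 — 10 in total.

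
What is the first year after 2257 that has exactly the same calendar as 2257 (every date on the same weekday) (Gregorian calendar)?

2263

Two years share a calendar iff Jan 1 falls on the same weekday and both are leap or both are common. 2257: Jan 1 is Thursday, common year.
2258: Jan 1 Friday, common
2259: Jan 1 Saturday, common
2260: Jan 1 Sunday, leap
2261: Jan 1 Tuesday, common
2262: Jan 1 Wednesday, common
2263: Jan 1 Thursday, common
2263 matches on both conditions.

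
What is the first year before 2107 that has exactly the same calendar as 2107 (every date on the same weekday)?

Two years share a calendar iff Jan 1 falls on the same weekday and both are leap or both are common. 2107: Jan 1 is Saturday, common year.
2106: Jan 1 Friday, common
2105: Jan 1 Thursday, common
2104: Jan 1 Tuesday, leap
2103: Jan 1 Monday, common
2102: Jan 1 Sunday, common
2101: Jan 1 Saturday, common
2101 matches on both conditions.

2101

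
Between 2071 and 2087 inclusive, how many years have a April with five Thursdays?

April has 30 days; it has five Thursdays when Thursday falls among the first (month-length − 28) days — i.e. when April 1 is one of Thursday/Wednesday.
April 1 by year: 2071:Wed✓ 2072:Fri 2073:Sat 2074:Sun 2075:Mon 2076:Wed✓ 2077:Thu✓ 2078:Fri 2079:Sat 2080:Mon 2081:Tue 2082:Wed✓ 2083:Thu✓ 2084:Sat 2085:Sun 2086:Mon 2087:Tue
Years with five Thursdays: 2071, 2076, 2077, 2082, 2083 → 5.

5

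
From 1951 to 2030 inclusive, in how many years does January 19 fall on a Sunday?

11

Track January 19's weekday year by year (advancing +1, or +2 across a Feb 29):
  1951: Fri  1952: Sat (+1)  1953: Mon (+2)  1954: Tue (+1)  1955: Wed (+1)
  1956: Thu (+1)  1957: Sat (+2)  1958: Sun (+1) ✓  1959: Mon (+1)  1960: Tue (+1)
  1961: Thu (+2)  1962: Fri (+1)  1963: Sat (+1)  1964: Sun (+1) ✓  … (52 more years) …
  2017: Thu (+2)  2018: Fri (+1)  2019: Sat (+1)  2020: Sun (+1) ✓  2021: Tue (+2)
  2022: Wed (+1)  2023: Thu (+1)  2024: Fri (+1)  2025: Sun (+2) ✓  2026: Mon (+1)
  2027: Tue (+1)  2028: Wed (+1)  2029: Fri (+2)  2030: Sat (+1)
Sunday years: 1958, 1964, 1969, 1975, 1986, 1992, 1997, 2003, 2014, 2020, 2025 — 11 in total.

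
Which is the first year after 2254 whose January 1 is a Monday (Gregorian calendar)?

2255

Jan 1 advances by 2 weekdays after a leap year and by 1 after a common year.
2254: Jan 1 is Sunday.
2255: Monday
2255 begins on a Monday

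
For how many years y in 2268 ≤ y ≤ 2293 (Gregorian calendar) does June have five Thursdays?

8

June has 30 days; it has five Thursdays when Thursday falls among the first (month-length − 28) days — i.e. when June 1 is one of Thursday/Wednesday.
June 1 by year: 2268:Mon 2269:Tue 2270:Wed✓ 2271:Thu✓ 2272:Sat 2273:Sun 2274:Mon 2275:Tue 2276:Thu✓ 2277:Fri 2278:Sat 2279:Sun 2280:Tue 2281:Wed✓ 2282:Thu✓ 2283:Fri 2284:Sun 2285:Mon 2286:Tue 2287:Wed✓ 2288:Fri 2289:Sat 2290:Sun 2291:Mon 2292:Wed✓ 2293:Thu✓
Years with five Thursdays: 2270, 2271, 2276, 2281, 2282, 2287, 2292, 2293 → 8.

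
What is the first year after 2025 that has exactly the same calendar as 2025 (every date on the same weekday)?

2031

Two years share a calendar iff Jan 1 falls on the same weekday and both are leap or both are common. 2025: Jan 1 is Wednesday, common year.
2026: Jan 1 Thursday, common
2027: Jan 1 Friday, common
2028: Jan 1 Saturday, leap
2029: Jan 1 Monday, common
2030: Jan 1 Tuesday, common
2031: Jan 1 Wednesday, common
2031 matches on both conditions.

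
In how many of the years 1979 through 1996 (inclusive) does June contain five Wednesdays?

June has 30 days; it has five Wednesdays when Wednesday falls among the first (month-length − 28) days — i.e. when June 1 is one of Wednesday/Tuesday.
June 1 by year: 1979:Fri 1980:Sun 1981:Mon 1982:Tue✓ 1983:Wed✓ 1984:Fri 1985:Sat 1986:Sun 1987:Mon 1988:Wed✓ 1989:Thu 1990:Fri 1991:Sat 1992:Mon 1993:Tue✓ 1994:Wed✓ 1995:Thu 1996:Sat
Years with five Wednesdays: 1982, 1983, 1988, 1993, 1994 → 5.

5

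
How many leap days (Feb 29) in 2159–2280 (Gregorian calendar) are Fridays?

4

Leap years in 2159–2280: 30 of them.
Feb 29 weekday advances by 5 (mod 7) from one leap year to the next four years later (or differs when a century non-leap intervenes).
Leap-day weekdays: 2160:Fri✓ 2164:Wed 2168:Mon 2172:Sat 2176:Thu 2180:Tue 2184:Sun 2188:Fri✓ 2192:Wed 2196:Mon 2204:Wed 2208:Mon 2212:Sat …(4 more)… 2232:Wed 2236:Mon 2240:Sat 2244:Thu 2248:Tue 2252:Sun 2256:Fri✓ 2260:Wed 2264:Mon 2268:Sat 2272:Thu 2276:Tue 2280:Sun
Friday: 2160, 2188, 2228, 2256 → 4.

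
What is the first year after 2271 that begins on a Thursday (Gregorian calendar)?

Jan 1 advances by 2 weekdays after a leap year and by 1 after a common year.
2271: Jan 1 is Sunday.
2272: Monday (leap)
2273: Wednesday
2274: Thursday
2274 begins on a Thursday

2274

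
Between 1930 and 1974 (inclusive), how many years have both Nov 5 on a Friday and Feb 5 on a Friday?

Check each year's weekday for Nov 5 and Feb 5:
  1930: Wed/Wed  1931: Thu/Thu  1932: Sat/Fri  1933: Sun/Sun  1934: Mon/Mon  1935: Tue/Tue  1936: Thu/Wed  1937: Fri/Fri ✓  1938: Sat/Sat  1939: Sun/Sun  1940: Tue/Mon  1941: Wed/Wed  1942: Thu/Thu  1943: Fri/Fri ✓  …(17 more)…  1961: Sun/Sun  1962: Mon/Mon  1963: Tue/Tue  1964: Thu/Wed  1965: Fri/Fri ✓  1966: Sat/Sat  1967: Sun/Sun  1968: Tue/Mon  1969: Wed/Wed  1970: Thu/Thu  1971: Fri/Fri ✓  1972: Sun/Sat  1973: Mon/Mon  1974: Tue/Tue
Both conditions hold in: 1937, 1943, 1954, 1965, 1971 — 5.

5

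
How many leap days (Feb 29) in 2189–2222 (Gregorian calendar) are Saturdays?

1

Leap years in 2189–2222: 7 of them.
Feb 29 weekday advances by 5 (mod 7) from one leap year to the next four years later (or differs when a century non-leap intervenes).
Leap-day weekdays: 2192:Wed 2196:Mon 2204:Wed 2208:Mon 2212:Sat✓ 2216:Thu 2220:Tue
Saturday: 2212 → 1.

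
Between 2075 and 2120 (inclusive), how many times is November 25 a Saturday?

Track November 25's weekday year by year (advancing +1, or +2 across a Feb 29):
  2075: Mon  2076: Wed (+2)  2077: Thu (+1)  2078: Fri (+1)  2079: Sat (+1) ✓
  2080: Mon (+2)  2081: Tue (+1)  2082: Wed (+1)  2083: Thu (+1)  2084: Sat (+2) ✓
  2085: Sun (+1)  2086: Mon (+1)  2087: Tue (+1)  2088: Thu (+2)  … (18 more years) …
  2107: Fri (+1)  2108: Sun (+2)  2109: Mon (+1)  2110: Tue (+1)  2111: Wed (+1)
  2112: Fri (+2)  2113: Sat (+1) ✓  2114: Sun (+1)  2115: Mon (+1)  2116: Wed (+2)
  2117: Thu (+1)  2118: Fri (+1)  2119: Sat (+1) ✓  2120: Mon (+2)
Saturday years: 2079, 2084, 2090, 2102, 2113, 2119 — 6 in total.

6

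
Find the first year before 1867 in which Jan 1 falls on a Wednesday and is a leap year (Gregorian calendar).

Jan 1 advances by 2 weekdays after a leap year and by 1 after a common year.
1867: Jan 1 is Tuesday.
1866: Monday
1865: Sunday
1864: Friday (leap)
1863: Thursday
1862: Wednesday
1861: Tuesday
1860: Sunday (leap)
1859: Saturday
1858: Friday
1857: Thursday
1856: Tuesday (leap)
1855: Monday
1854: Sunday
1853: Saturday
1852: Thursday (leap)
1851: Wednesday
1850: Tuesday
1849: Monday
1848: Saturday (leap)
1847: Friday
1846: Thursday
1845: Wednesday
1844: Monday (leap)
1843: Sunday
1842: Saturday
1841: Friday
1840: Wednesday (leap)
1840 begins on a Wednesday and is a leap year.

1840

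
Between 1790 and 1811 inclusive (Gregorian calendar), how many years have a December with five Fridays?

December has 31 days; it has five Fridays when Friday falls among the first (month-length − 28) days — i.e. when December 1 is one of Friday/Thursday/Wednesday.
December 1 by year: 1790:Wed✓ 1791:Thu✓ 1792:Sat 1793:Sun 1794:Mon 1795:Tue 1796:Thu✓ 1797:Fri✓ 1798:Sat 1799:Sun 1800:Mon 1801:Tue 1802:Wed✓ 1803:Thu✓ 1804:Sat 1805:Sun 1806:Mon 1807:Tue 1808:Thu✓ 1809:Fri✓ 1810:Sat 1811:Sun
Years with five Fridays: 1790, 1791, 1796, 1797, 1802, 1803, 1808, 1809 → 8.

8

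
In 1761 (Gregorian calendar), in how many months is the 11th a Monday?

1

Check the 11th of each month of 1761: Jan 11: Sun, Feb 11: Wed, Mar 11: Wed, Apr 11: Sat, May 11: Mon, Jun 11: Thu, Jul 11: Sat, Aug 11: Tue, Sep 11: Fri, Oct 11: Sun, Nov 11: Wed, Dec 11: Fri.
Monday occurs in May — 1 month.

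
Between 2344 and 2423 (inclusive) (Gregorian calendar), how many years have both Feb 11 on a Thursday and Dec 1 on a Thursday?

3

Check each year's weekday for Feb 11 and Dec 1:
  2344: Fri/Fri  2345: Sun/Sat  2346: Mon/Sun  2347: Tue/Mon  2348: Wed/Wed  2349: Fri/Thu  2350: Sat/Fri  2351: Sun/Sat  2352: Mon/Mon  2353: Wed/Tue  2354: Thu/Wed  2355: Fri/Thu  2356: Sat/Sat  2357: Mon/Sun  …(52 more)…  2410: Thu/Wed  2411: Fri/Thu  2412: Sat/Sat  2413: Mon/Sun  2414: Tue/Mon  2415: Wed/Tue  2416: Thu/Thu ✓  2417: Sat/Fri  2418: Sun/Sat  2419: Mon/Sun  2420: Tue/Tue  2421: Thu/Wed  2422: Fri/Thu  2423: Sat/Fri
Both conditions hold in: 2360, 2388, 2416 — 3.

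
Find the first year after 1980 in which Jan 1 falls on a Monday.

1990

Jan 1 advances by 2 weekdays after a leap year and by 1 after a common year.
1980: Jan 1 is Tuesday (leap).
1981: Thursday
1982: Friday
1983: Saturday
1984: Sunday (leap)
1985: Tuesday
1986: Wednesday
1987: Thursday
1988: Friday (leap)
1989: Sunday
1990: Monday
1990 begins on a Monday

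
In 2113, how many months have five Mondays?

4

A month of length L has five Mondays iff its first Monday is on day ≤ L−28 (so day 1–3 in a 31-day month, 1–2 in a 30-day month, day 1 in a leap February).
Checking each month of 2113: Jan starts Sun (31d) ✓; Feb starts Wed (28d); Mar starts Wed (31d); Apr starts Sat (30d); May starts Mon (31d) ✓; Jun starts Thu (30d); Jul starts Sat (31d) ✓; Aug starts Tue (31d); Sep starts Fri (30d); Oct starts Sun (31d) ✓; Nov starts Wed (30d); Dec starts Fri (31d).
Five-Monday months: January, May, July, October → 4.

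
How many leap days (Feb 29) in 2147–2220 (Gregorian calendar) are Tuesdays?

Leap years in 2147–2220: 18 of them.
Feb 29 weekday advances by 5 (mod 7) from one leap year to the next four years later (or differs when a century non-leap intervenes).
Leap-day weekdays: 2148:Thu 2152:Tue✓ 2156:Sun 2160:Fri 2164:Wed 2168:Mon 2172:Sat 2176:Thu 2180:Tue✓ 2184:Sun 2188:Fri 2192:Wed 2196:Mon 2204:Wed 2208:Mon 2212:Sat 2216:Thu 2220:Tue✓
Tuesday: 2152, 2180, 2220 → 3.

3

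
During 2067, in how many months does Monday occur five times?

A month of length L has five Mondays iff its first Monday is on day ≤ L−28 (so day 1–3 in a 31-day month, 1–2 in a 30-day month, day 1 in a leap February).
Checking each month of 2067: Jan starts Sat (31d) ✓; Feb starts Tue (28d); Mar starts Tue (31d); Apr starts Fri (30d); May starts Sun (31d) ✓; Jun starts Wed (30d); Jul starts Fri (31d); Aug starts Mon (31d) ✓; Sep starts Thu (30d); Oct starts Sat (31d) ✓; Nov starts Tue (30d); Dec starts Thu (31d).
Five-Monday months: January, May, August, October → 4.

4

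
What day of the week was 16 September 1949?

Friday

January 1, 1949 is a Saturday.
September 16 is day 259 of the year, i.e. 258 days after Jan 1.
258 mod 7 = 6, so advance 6 weekdays from Saturday: Friday.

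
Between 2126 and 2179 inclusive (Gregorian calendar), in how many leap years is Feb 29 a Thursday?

2

Leap years in 2126–2179: 13 of them.
Feb 29 weekday advances by 5 (mod 7) from one leap year to the next four years later (or differs when a century non-leap intervenes).
Leap-day weekdays: 2128:Sun 2132:Fri 2136:Wed 2140:Mon 2144:Sat 2148:Thu✓ 2152:Tue 2156:Sun 2160:Fri 2164:Wed 2168:Mon 2172:Sat 2176:Thu✓
Thursday: 2148, 2176 → 2.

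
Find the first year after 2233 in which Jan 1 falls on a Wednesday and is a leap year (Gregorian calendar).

Jan 1 advances by 2 weekdays after a leap year and by 1 after a common year.
2233: Jan 1 is Tuesday.
2234: Wednesday
2235: Thursday
2236: Friday (leap)
2237: Sunday
2238: Monday
2239: Tuesday
2240: Wednesday (leap)
2240 begins on a Wednesday and is a leap year.

2240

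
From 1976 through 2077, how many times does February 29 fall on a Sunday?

Leap years in 1976–2077: 26 of them.
Feb 29 weekday advances by 5 (mod 7) from one leap year to the next four years later (or differs when a century non-leap intervenes).
Leap-day weekdays: 1976:Sun✓ 1980:Fri 1984:Wed 1988:Mon 1992:Sat 1996:Thu 2000:Tue 2004:Sun✓ 2008:Fri 2012:Wed 2016:Mon 2020:Sat 2024:Thu 2028:Tue 2032:Sun✓ 2036:Fri 2040:Wed 2044:Mon 2048:Sat 2052:Thu 2056:Tue 2060:Sun✓ 2064:Fri 2068:Wed 2072:Mon 2076:Sat
Sunday: 1976, 2004, 2032, 2060 → 4.

4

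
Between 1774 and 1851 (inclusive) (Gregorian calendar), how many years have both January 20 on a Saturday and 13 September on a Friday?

3

Check each year's weekday for January 20 and 13 September:
  1774: Thu/Tue  1775: Fri/Wed  1776: Sat/Fri ✓  1777: Mon/Sat  1778: Tue/Sun  1779: Wed/Mon  1780: Thu/Wed  1781: Sat/Thu  1782: Sun/Fri  1783: Mon/Sat  1784: Tue/Mon  1785: Thu/Tue  1786: Fri/Wed  1787: Sat/Thu  …(50 more)…  1838: Sat/Thu  1839: Sun/Fri  1840: Mon/Sun  1841: Wed/Mon  1842: Thu/Tue  1843: Fri/Wed  1844: Sat/Fri ✓  1845: Mon/Sat  1846: Tue/Sun  1847: Wed/Mon  1848: Thu/Wed  1849: Sat/Thu  1850: Sun/Fri  1851: Mon/Sat
Both conditions hold in: 1776, 1816, 1844 — 3.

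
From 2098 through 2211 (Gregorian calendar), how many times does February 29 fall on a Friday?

Leap years in 2098–2211: 26 of them.
Feb 29 weekday advances by 5 (mod 7) from one leap year to the next four years later (or differs when a century non-leap intervenes).
Leap-day weekdays: 2104:Fri✓ 2108:Wed 2112:Mon 2116:Sat 2120:Thu 2124:Tue 2128:Sun 2132:Fri✓ 2136:Wed 2140:Mon 2144:Sat 2148:Thu 2152:Tue 2156:Sun 2160:Fri✓ 2164:Wed 2168:Mon 2172:Sat 2176:Thu 2180:Tue 2184:Sun 2188:Fri✓ 2192:Wed 2196:Mon 2204:Wed 2208:Mon
Friday: 2104, 2132, 2160, 2188 → 4.

4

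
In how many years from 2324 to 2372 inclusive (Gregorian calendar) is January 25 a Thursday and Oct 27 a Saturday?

4

Check each year's weekday for January 25 and Oct 27:
  2324: Fri/Mon  2325: Sun/Tue  2326: Mon/Wed  2327: Tue/Thu  2328: Wed/Sat  2329: Fri/Sun  2330: Sat/Mon  2331: Sun/Tue  2332: Mon/Thu  2333: Wed/Fri  2334: Thu/Sat ✓  2335: Fri/Sun  2336: Sat/Tue  2337: Mon/Wed  …(21 more)…  2359: Sun/Tue  2360: Mon/Thu  2361: Wed/Fri  2362: Thu/Sat ✓  2363: Fri/Sun  2364: Sat/Tue  2365: Mon/Wed  2366: Tue/Thu  2367: Wed/Fri  2368: Thu/Sun  2369: Sat/Mon  2370: Sun/Tue  2371: Mon/Wed  2372: Tue/Fri
Both conditions hold in: 2334, 2345, 2351, 2362 — 4.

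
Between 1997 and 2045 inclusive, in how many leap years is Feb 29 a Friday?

Leap years in 1997–2045: 12 of them.
Feb 29 weekday advances by 5 (mod 7) from one leap year to the next four years later (or differs when a century non-leap intervenes).
Leap-day weekdays: 2000:Tue 2004:Sun 2008:Fri✓ 2012:Wed 2016:Mon 2020:Sat 2024:Thu 2028:Tue 2032:Sun 2036:Fri✓ 2040:Wed 2044:Mon
Friday: 2008, 2036 → 2.

2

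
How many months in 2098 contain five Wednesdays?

A month of length L has five Wednesdays iff its first Wednesday is on day ≤ L−28 (so day 1–3 in a 31-day month, 1–2 in a 30-day month, day 1 in a leap February).
Checking each month of 2098: Jan starts Wed (31d) ✓; Feb starts Sat (28d); Mar starts Sat (31d); Apr starts Tue (30d) ✓; May starts Thu (31d); Jun starts Sun (30d); Jul starts Tue (31d) ✓; Aug starts Fri (31d); Sep starts Mon (30d); Oct starts Wed (31d) ✓; Nov starts Sat (30d); Dec starts Mon (31d) ✓.
Five-Wednesday months: January, April, July, October, December → 5.

5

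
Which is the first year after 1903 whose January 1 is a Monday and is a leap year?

1912

Jan 1 advances by 2 weekdays after a leap year and by 1 after a common year.
1903: Jan 1 is Thursday.
1904: Friday (leap)
1905: Sunday
1906: Monday
1907: Tuesday
1908: Wednesday (leap)
1909: Friday
1910: Saturday
1911: Sunday
1912: Monday (leap)
1912 begins on a Monday and is a leap year.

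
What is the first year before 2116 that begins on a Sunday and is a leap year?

Jan 1 advances by 2 weekdays after a leap year and by 1 after a common year.
2116: Jan 1 is Wednesday (leap).
2115: Tuesday
2114: Monday
2113: Sunday
2112: Friday (leap)
2111: Thursday
2110: Wednesday
2109: Tuesday
2108: Sunday (leap)
2108 begins on a Sunday and is a leap year.

2108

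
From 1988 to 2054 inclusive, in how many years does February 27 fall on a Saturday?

Track February 27's weekday year by year (advancing +1, or +2 across a Feb 29):
  1988: Sat ✓  1989: Mon (+2)  1990: Tue (+1)  1991: Wed (+1)  1992: Thu (+1)
  1993: Sat (+2) ✓  1994: Sun (+1)  1995: Mon (+1)  1996: Tue (+1)  1997: Thu (+2)
  1998: Fri (+1)  1999: Sat (+1) ✓  2000: Sun (+1)  2001: Tue (+2)  … (39 more years) …
  2041: Wed (+2)  2042: Thu (+1)  2043: Fri (+1)  2044: Sat (+1) ✓  2045: Mon (+2)
  2046: Tue (+1)  2047: Wed (+1)  2048: Thu (+1)  2049: Sat (+2) ✓  2050: Sun (+1)
  2051: Mon (+1)  2052: Tue (+1)  2053: Thu (+2)  2054: Fri (+1)
Saturday years: 1988, 1993, 1999, 2010, 2016, 2021, 2027, 2038, 2044, 2049 — 10 in total.

10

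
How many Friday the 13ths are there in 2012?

3

Check the 13th of each month of 2012: Jan 13: Fri, Feb 13: Mon, Mar 13: Tue, Apr 13: Fri, May 13: Sun, Jun 13: Wed, Jul 13: Fri, Aug 13: Mon, Sep 13: Thu, Oct 13: Sat, Nov 13: Tue, Dec 13: Thu.
Friday occurs in January, April, July — 3 months.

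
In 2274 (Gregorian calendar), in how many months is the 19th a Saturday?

Check the 19th of each month of 2274: Jan 19: Mon, Feb 19: Thu, Mar 19: Thu, Apr 19: Sun, May 19: Tue, Jun 19: Fri, Jul 19: Sun, Aug 19: Wed, Sep 19: Sat, Oct 19: Mon, Nov 19: Thu, Dec 19: Sat.
Saturday occurs in September, December — 2 months.

2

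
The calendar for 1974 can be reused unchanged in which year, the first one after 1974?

1985

Two years share a calendar iff Jan 1 falls on the same weekday and both are leap or both are common. 1974: Jan 1 is Tuesday, common year.
1975: Jan 1 Wednesday, common
1976: Jan 1 Thursday, leap
1977: Jan 1 Saturday, common
1978: Jan 1 Sunday, common
1979: Jan 1 Monday, common
1980: Jan 1 Tuesday, leap
1981: Jan 1 Thursday, common
1982: Jan 1 Friday, common
1983: Jan 1 Saturday, common
1984: Jan 1 Sunday, leap
1985: Jan 1 Tuesday, common
1985 matches on both conditions.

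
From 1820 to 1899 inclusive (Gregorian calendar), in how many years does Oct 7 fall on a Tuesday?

Track Oct 7's weekday year by year (advancing +1, or +2 across a Feb 29):
  1820: Sat  1821: Sun (+1)  1822: Mon (+1)  1823: Tue (+1) ✓  1824: Thu (+2)
  1825: Fri (+1)  1826: Sat (+1)  1827: Sun (+1)  1828: Tue (+2) ✓  1829: Wed (+1)
  1830: Thu (+1)  1831: Fri (+1)  1832: Sun (+2)  1833: Mon (+1)  … (52 more years) …
  1886: Thu (+1)  1887: Fri (+1)  1888: Sun (+2)  1889: Mon (+1)  1890: Tue (+1) ✓
  1891: Wed (+1)  1892: Fri (+2)  1893: Sat (+1)  1894: Sun (+1)  1895: Mon (+1)
  1896: Wed (+2)  1897: Thu (+1)  1898: Fri (+1)  1899: Sat (+1)
Tuesday years: 1823, 1828, 1834, 1845, 1851, 1856, 1862, 1873, 1879, 1884, 1890 — 11 in total.

11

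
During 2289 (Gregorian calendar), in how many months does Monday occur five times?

A month of length L has five Mondays iff its first Monday is on day ≤ L−28 (so day 1–3 in a 31-day month, 1–2 in a 30-day month, day 1 in a leap February).
Checking each month of 2289: Jan starts Tue (31d); Feb starts Fri (28d); Mar starts Fri (31d); Apr starts Mon (30d) ✓; May starts Wed (31d); Jun starts Sat (30d); Jul starts Mon (31d) ✓; Aug starts Thu (31d); Sep starts Sun (30d) ✓; Oct starts Tue (31d); Nov starts Fri (30d); Dec starts Sun (31d) ✓.
Five-Monday months: April, July, September, December → 4.

4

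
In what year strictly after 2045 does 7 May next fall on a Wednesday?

2053

From one year to the next, a fixed date's weekday advances by 1, or by 2 when a Feb 29 lies between the two dates.
2045: May 7 is Sunday.
2046: Monday (+1)
2047: Tuesday (+1)
2048: Thursday (+2)
2049: Friday (+1)
2050: Saturday (+1)
2051: Sunday (+1)
2052: Tuesday (+2)
2053: Wednesday (+1)
7 May falls on a Wednesday in 2053.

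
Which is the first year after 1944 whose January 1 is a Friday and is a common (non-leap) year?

1954

Jan 1 advances by 2 weekdays after a leap year and by 1 after a common year.
1944: Jan 1 is Saturday (leap).
1945: Monday
1946: Tuesday
1947: Wednesday
1948: Thursday (leap)
1949: Saturday
1950: Sunday
1951: Monday
1952: Tuesday (leap)
1953: Thursday
1954: Friday
1954 begins on a Friday and is a common year.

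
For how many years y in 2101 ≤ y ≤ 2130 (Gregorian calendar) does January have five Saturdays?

13

January has 31 days; it has five Saturdays when Saturday falls among the first (month-length − 28) days — i.e. when January 1 is one of Saturday/Friday/Thursday.
January 1 by year: 2101:Sat✓ 2102:Sun 2103:Mon 2104:Tue 2105:Thu✓ 2106:Fri✓ 2107:Sat✓ 2108:Sun 2109:Tue 2110:Wed 2111:Thu✓ 2112:Fri✓ 2113:Sun 2114:Mon 2115:Tue 2116:Wed 2117:Fri✓ 2118:Sat✓ 2119:Sun 2120:Mon 2121:Wed 2122:Thu✓ 2123:Fri✓ 2124:Sat✓ 2125:Mon 2126:Tue 2127:Wed 2128:Thu✓ 2129:Sat✓ 2130:Sun
Years with five Saturdays: 2101, 2105, 2106, 2107, 2111, 2112, 2117, 2118, 2122, 2123, 2124, 2128, 2129 → 13.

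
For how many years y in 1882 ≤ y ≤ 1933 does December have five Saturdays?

December has 31 days; it has five Saturdays when Saturday falls among the first (month-length − 28) days — i.e. when December 1 is one of Saturday/Friday/Thursday.
December 1 by year: 1882:Fri✓ 1883:Sat✓ 1884:Mon 1885:Tue 1886:Wed 1887:Thu✓ 1888:Sat✓ 1889:Sun 1890:Mon 1891:Tue 1892:Thu✓ 1893:Fri✓ 1894:Sat✓ 1895:Sun 1896:Tue …(22 more)… 1919:Mon 1920:Wed 1921:Thu✓ 1922:Fri✓ 1923:Sat✓ 1924:Mon 1925:Tue 1926:Wed 1927:Thu✓ 1928:Sat✓ 1929:Sun 1930:Mon 1931:Tue 1932:Thu✓ 1933:Fri✓
Years with five Saturdays: 1882, 1883, 1887, 1888, 1892, 1893, 1894, 1898, 1899, 1900, 1904, 1905, 1906, 1910, 1911, 1916, 1917, 1921, 1922, 1923, 1927, 1928, 1932, 1933 → 24.

24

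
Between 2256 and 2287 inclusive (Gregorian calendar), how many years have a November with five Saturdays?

November has 30 days; it has five Saturdays when Saturday falls among the first (month-length − 28) days — i.e. when November 1 is one of Saturday/Friday.
November 1 by year: 2256:Sat✓ 2257:Sun 2258:Mon 2259:Tue 2260:Thu 2261:Fri✓ 2262:Sat✓ 2263:Sun 2264:Tue 2265:Wed 2266:Thu 2267:Fri✓ 2268:Sun 2269:Mon 2270:Tue 2271:Wed 2272:Fri✓ 2273:Sat✓ 2274:Sun 2275:Mon 2276:Wed 2277:Thu 2278:Fri✓ 2279:Sat✓ 2280:Mon 2281:Tue 2282:Wed 2283:Thu 2284:Sat✓ 2285:Sun 2286:Mon 2287:Tue
Years with five Saturdays: 2256, 2261, 2262, 2267, 2272, 2273, 2278, 2279, 2284 → 9.

9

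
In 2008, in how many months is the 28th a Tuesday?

1

Check the 28th of each month of 2008: Jan 28: Mon, Feb 28: Thu, Mar 28: Fri, Apr 28: Mon, May 28: Wed, Jun 28: Sat, Jul 28: Mon, Aug 28: Thu, Sep 28: Sun, Oct 28: Tue, Nov 28: Fri, Dec 28: Sun.
Tuesday occurs in October — 1 month.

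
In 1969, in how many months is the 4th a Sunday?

Check the 4th of each month of 1969: Jan 4: Sat, Feb 4: Tue, Mar 4: Tue, Apr 4: Fri, May 4: Sun, Jun 4: Wed, Jul 4: Fri, Aug 4: Mon, Sep 4: Thu, Oct 4: Sat, Nov 4: Tue, Dec 4: Thu.
Sunday occurs in May — 1 month.

1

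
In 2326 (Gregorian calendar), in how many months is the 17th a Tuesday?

1

Check the 17th of each month of 2326: Jan 17: Sun, Feb 17: Wed, Mar 17: Wed, Apr 17: Sat, May 17: Mon, Jun 17: Thu, Jul 17: Sat, Aug 17: Tue, Sep 17: Fri, Oct 17: Sun, Nov 17: Wed, Dec 17: Fri.
Tuesday occurs in August — 1 month.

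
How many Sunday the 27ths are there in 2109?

Check the 27th of each month of 2109: Jan 27: Sun, Feb 27: Wed, Mar 27: Wed, Apr 27: Sat, May 27: Mon, Jun 27: Thu, Jul 27: Sat, Aug 27: Tue, Sep 27: Fri, Oct 27: Sun, Nov 27: Wed, Dec 27: Fri.
Sunday occurs in January, October — 2 months.

2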